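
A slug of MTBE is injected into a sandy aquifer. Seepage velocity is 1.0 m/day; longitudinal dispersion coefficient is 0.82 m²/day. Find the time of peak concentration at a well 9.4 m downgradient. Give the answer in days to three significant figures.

8.62 days

For the 1D instantaneous-source solution, setting ∂C/∂t = 0 at fixed x gives v²t² + 2Dt − x² = 0, so t = (√(D² + v²x²) − D)/v².
√(D² + v²x²) = √(0.82² + 1.0² × 9.4²) = 9.436; v² = 1.
t = (9.436 − 0.82)/1 = 8.62 days (vs. the pure-advection estimate x/v = 9.40 d).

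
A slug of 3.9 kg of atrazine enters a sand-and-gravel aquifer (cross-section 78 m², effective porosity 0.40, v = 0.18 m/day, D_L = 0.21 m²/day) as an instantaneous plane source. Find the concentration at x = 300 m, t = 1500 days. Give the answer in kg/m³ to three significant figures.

0.000973 kg/m³

For an instantaneous plane source, C(x,t) = M/(n_e·A·√(4πDt)) · exp(−(x−vt)²/(4Dt)), with n_e·A the pore (flow) area.
Plume center vt = 0.18 × 1500 = 270 m, so the well at 300 m is 30 m downgradient of the peak.
√(4πDt) = 62.92 m, giving peak height M/(n_e·A·√(4πDt)) = 3.9/(0.40 × 78 × 62.92) = 0.001987 kg/m³.
(x−vt)²/(4Dt) = (30)²/(4 × 0.21 × 1500) = 0.7143; exp(−0.7143) = 0.4895.
C = 0.001987 × 0.4895 = 0.000973 kg/m³.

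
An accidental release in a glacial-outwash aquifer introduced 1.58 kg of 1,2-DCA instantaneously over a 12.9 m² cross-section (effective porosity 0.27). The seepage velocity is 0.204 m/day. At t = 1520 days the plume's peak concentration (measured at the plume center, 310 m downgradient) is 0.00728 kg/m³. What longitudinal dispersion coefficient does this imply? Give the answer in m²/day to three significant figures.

0.203 m²/day

At the plume center C_max = M/(n_e·A·√(4πDt)), so D = M²/(4πt·(n_e·A·C_max)²).
n_e·A·C_max = 0.27 × 12.9 × 0.00728 = 0.02536 kg/m.
D = 1.58²/(4π × 1520 × 0.02536²) = 0.203 m²/day.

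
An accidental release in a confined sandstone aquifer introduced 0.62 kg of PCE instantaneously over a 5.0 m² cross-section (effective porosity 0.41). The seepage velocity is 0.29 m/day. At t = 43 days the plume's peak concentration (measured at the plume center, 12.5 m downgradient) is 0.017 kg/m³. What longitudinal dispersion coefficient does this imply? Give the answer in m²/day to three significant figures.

At the plume center C_max = M/(n_e·A·√(4πDt)), so D = M²/(4πt·(n_e·A·C_max)²).
n_e·A·C_max = 0.41 × 5.0 × 0.017 = 0.03485 kg/m.
D = 0.62²/(4π × 43 × 0.03485²) = 0.586 m²/day.

0.586 m²/day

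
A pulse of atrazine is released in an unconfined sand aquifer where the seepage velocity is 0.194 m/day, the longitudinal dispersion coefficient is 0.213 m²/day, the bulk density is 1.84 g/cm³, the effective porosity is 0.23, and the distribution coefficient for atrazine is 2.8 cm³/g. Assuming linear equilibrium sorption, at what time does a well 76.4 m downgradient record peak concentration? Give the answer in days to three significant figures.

9080 days

Retardation factor R = 1 + ρ_b·K_d/n = 1 + 1.84 × 2.8/0.23 = 23.40.
Sorption retards both mechanisms: v_R = v/R = 0.008291 m/day, D_R = D/R = 0.009103 m²/day.
Peak time from v_R²t² + 2D_R t − x² = 0: t = (√(D_R² + v_R²x²) − D_R)/v_R².
√(D_R² + v_R²x²) = √(0.009103² + 0.008291² × 76.4²) = 0.6335; v_R² = 6.874e-05.
t = (0.6335 − 0.009103)/6.874e-05 = 9080 days.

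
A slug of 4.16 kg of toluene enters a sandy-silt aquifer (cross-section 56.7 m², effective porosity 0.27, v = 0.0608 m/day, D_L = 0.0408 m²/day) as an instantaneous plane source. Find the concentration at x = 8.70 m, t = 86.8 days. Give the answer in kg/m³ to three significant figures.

For an instantaneous plane source, C(x,t) = M/(n_e·A·√(4πDt)) · exp(−(x−vt)²/(4Dt)), with n_e·A the pore (flow) area.
Plume center vt = 0.0608 × 86.8 = 5.27744 m, so the well at 8.70 m is 3.42256 m downgradient of the peak.
√(4πDt) = 6.671 m, giving peak height M/(n_e·A·√(4πDt)) = 4.16/(0.27 × 56.7 × 6.671) = 0.04073 kg/m³.
(x−vt)²/(4Dt) = (3.42256)²/(4 × 0.0408 × 86.8) = 0.8269; exp(−0.8269) = 0.4374.
C = 0.04073 × 0.4374 = 0.0178 kg/m³.

0.0178 kg/m³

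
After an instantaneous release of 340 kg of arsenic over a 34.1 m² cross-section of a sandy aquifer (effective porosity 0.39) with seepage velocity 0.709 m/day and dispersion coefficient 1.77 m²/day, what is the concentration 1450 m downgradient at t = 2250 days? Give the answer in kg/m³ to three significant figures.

For an instantaneous plane source, C(x,t) = M/(n_e·A·√(4πDt)) · exp(−(x−vt)²/(4Dt)), with n_e·A the pore (flow) area.
Plume center vt = 0.709 × 2250 = 1595.25 m, so the well at 1450 m is 145.25 m upgradient of the peak.
√(4πDt) = 223.7 m, giving peak height M/(n_e·A·√(4πDt)) = 340/(0.39 × 34.1 × 223.7) = 0.1143 kg/m³.
(x−vt)²/(4Dt) = (-145.25)²/(4 × 1.77 × 2250) = 1.324; exp(−1.324) = 0.2661.
C = 0.1143 × 0.2661 = 0.0304 kg/m³.

0.0304 kg/m³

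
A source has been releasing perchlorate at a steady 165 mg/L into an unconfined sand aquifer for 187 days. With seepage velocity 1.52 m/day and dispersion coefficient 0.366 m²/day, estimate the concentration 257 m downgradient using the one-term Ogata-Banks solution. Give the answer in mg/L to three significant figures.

For a continuous step input, C/C₀ ≈ ½·erfc((x−vt)/(2√(Dt))).
vt = 1.52 × 187 = 284.24 m and 2√(Dt) = 2√(0.366 × 187) = 16.55 m.
Argument (x−vt)/(2√(Dt)) = (257 − 284.24)/16.55 = -1.646; ½·erfc(-1.646) = 0.9900.
C = 165 × 0.9900 = 163 mg/L.

163 mg/L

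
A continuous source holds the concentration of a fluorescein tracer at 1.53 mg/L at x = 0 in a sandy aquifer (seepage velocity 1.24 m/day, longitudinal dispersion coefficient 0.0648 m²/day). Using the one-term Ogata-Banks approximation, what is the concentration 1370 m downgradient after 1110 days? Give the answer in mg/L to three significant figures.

1.08 mg/L

For a continuous step input, C/C₀ ≈ ½·erfc((x−vt)/(2√(Dt))).
vt = 1.24 × 1110 = 1376.4 m and 2√(Dt) = 2√(0.0648 × 1110) = 16.96 m.
Argument (x−vt)/(2√(Dt)) = (1370 − 1376.4)/16.96 = -0.3774; ½·erfc(-0.3774) = 0.7032.
C = 1.53 × 0.7032 = 1.08 mg/L.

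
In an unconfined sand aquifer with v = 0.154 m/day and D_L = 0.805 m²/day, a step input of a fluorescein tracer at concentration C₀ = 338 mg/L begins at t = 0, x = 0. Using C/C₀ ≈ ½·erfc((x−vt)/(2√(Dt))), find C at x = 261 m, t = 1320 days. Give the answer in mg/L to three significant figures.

For a continuous step input, C/C₀ ≈ ½·erfc((x−vt)/(2√(Dt))).
vt = 0.154 × 1320 = 203.28 m and 2√(Dt) = 2√(0.805 × 1320) = 65.20 m.
Argument (x−vt)/(2√(Dt)) = (261 − 203.28)/65.20 = 0.8853; ½·erfc(0.8853) = 0.1053.
C = 338 × 0.1053 = 35.6 mg/L.

35.6 mg/L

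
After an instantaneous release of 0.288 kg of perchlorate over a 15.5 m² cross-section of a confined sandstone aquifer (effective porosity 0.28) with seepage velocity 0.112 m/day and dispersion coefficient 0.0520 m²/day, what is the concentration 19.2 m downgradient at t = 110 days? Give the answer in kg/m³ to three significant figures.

For an instantaneous plane source, C(x,t) = M/(n_e·A·√(4πDt)) · exp(−(x−vt)²/(4Dt)), with n_e·A the pore (flow) area.
Plume center vt = 0.112 × 110 = 12.32 m, so the well at 19.2 m is 6.88 m downgradient of the peak.
√(4πDt) = 8.478 m, giving peak height M/(n_e·A·√(4πDt)) = 0.288/(0.28 × 15.5 × 8.478) = 0.007827 kg/m³.
(x−vt)²/(4Dt) = (6.88)²/(4 × 0.0520 × 110) = 2.069; exp(−2.069) = 0.1263.
C = 0.007827 × 0.1263 = 0.000989 kg/m³.

0.000989 kg/m³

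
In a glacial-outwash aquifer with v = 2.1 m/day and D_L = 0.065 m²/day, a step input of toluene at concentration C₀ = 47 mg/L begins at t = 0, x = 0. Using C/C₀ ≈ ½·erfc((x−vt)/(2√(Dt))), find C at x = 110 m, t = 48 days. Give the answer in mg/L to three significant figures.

For a continuous step input, C/C₀ ≈ ½·erfc((x−vt)/(2√(Dt))).
vt = 2.1 × 48 = 100.8 m and 2√(Dt) = 2√(0.065 × 48) = 3.533 m.
Argument (x−vt)/(2√(Dt)) = (110 − 100.8)/3.533 = 2.604; ½·erfc(2.604) = 0.0001154.
C = 47 × 0.0001154 = 0.00542 mg/L.

0.00542 mg/L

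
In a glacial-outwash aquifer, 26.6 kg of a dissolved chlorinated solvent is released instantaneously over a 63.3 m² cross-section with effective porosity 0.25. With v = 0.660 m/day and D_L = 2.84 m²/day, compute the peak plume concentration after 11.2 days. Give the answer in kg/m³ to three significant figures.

The peak of an instantaneous 1D plume sits at x = vt; there the Gaussian factor is 1 and C_max = M/(n_e·A·√(4πDt)), where n_e·A is the pore area the mass is dissolved in.
√(4πDt) = √(4π × 2.84 × 11.2) = 19.99 m, so C_max = 26.6/(0.25 × 63.3 × 19.99) = 0.0841 kg/m³.

0.0841 kg/m³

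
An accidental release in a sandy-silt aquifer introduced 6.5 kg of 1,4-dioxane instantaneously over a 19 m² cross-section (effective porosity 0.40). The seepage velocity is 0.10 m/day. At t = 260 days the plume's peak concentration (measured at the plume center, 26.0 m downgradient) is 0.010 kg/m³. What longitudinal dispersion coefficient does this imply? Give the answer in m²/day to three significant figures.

2.24 m²/day

At the plume center C_max = M/(n_e·A·√(4πDt)), so D = M²/(4πt·(n_e·A·C_max)²).
n_e·A·C_max = 0.40 × 19 × 0.010 = 0.07600 kg/m.
D = 6.5²/(4π × 260 × 0.07600²) = 2.24 m²/day.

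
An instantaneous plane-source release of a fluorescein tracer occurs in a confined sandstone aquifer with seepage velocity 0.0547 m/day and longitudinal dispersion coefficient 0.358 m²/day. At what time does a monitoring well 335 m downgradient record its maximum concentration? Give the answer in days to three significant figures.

6010 days

For the 1D instantaneous-source solution, setting ∂C/∂t = 0 at fixed x gives v²t² + 2Dt − x² = 0, so t = (√(D² + v²x²) − D)/v².
√(D² + v²x²) = √(0.358² + 0.0547² × 335²) = 18.33; v² = 0.00299209.
t = (18.33 − 0.358)/0.00299209 = 6010 days (vs. the pure-advection estimate x/v = 6120 d).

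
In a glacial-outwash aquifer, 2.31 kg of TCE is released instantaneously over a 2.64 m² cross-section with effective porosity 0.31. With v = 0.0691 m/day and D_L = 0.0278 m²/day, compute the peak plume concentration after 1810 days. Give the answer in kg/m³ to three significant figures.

The peak of an instantaneous 1D plume sits at x = vt; there the Gaussian factor is 1 and C_max = M/(n_e·A·√(4πDt)), where n_e·A is the pore area the mass is dissolved in.
√(4πDt) = √(4π × 0.0278 × 1810) = 25.15 m, so C_max = 2.31/(0.31 × 2.64 × 25.15) = 0.112 kg/m³.

0.112 kg/m³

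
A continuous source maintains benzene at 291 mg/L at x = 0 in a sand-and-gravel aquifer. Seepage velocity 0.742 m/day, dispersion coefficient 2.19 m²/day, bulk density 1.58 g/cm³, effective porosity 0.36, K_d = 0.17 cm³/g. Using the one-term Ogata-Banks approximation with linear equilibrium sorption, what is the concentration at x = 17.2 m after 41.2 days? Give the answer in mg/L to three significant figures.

149 mg/L

Retardation factor R = 1 + ρ_b·K_d/n = 1 + 1.58 × 0.17/0.36 = 1.746.
Sorption retards both mechanisms: v_R = v/R = 0.4250 m/day, D_R = D/R = 1.254 m²/day.
v_R·t = 0.4250 × 41.2 = 17.51 m; 2√(D_R t) = 14.38 m; argument = (17.2 − 17.51)/14.38 = -0.02156.
C = C₀ × ½·erfc(-0.02156) = 291 × 0.5122 = 149 mg/L.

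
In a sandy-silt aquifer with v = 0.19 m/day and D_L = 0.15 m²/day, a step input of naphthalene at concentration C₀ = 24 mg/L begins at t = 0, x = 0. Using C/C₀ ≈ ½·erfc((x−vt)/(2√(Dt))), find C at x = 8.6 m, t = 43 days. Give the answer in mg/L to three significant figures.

For a continuous step input, C/C₀ ≈ ½·erfc((x−vt)/(2√(Dt))).
vt = 0.19 × 43 = 8.17 m and 2√(Dt) = 2√(0.15 × 43) = 5.079 m.
Argument (x−vt)/(2√(Dt)) = (8.6 − 8.17)/5.079 = 0.08466; ½·erfc(0.08466) = 0.4523.
C = 24 × 0.4523 = 10.9 mg/L.

10.9 mg/L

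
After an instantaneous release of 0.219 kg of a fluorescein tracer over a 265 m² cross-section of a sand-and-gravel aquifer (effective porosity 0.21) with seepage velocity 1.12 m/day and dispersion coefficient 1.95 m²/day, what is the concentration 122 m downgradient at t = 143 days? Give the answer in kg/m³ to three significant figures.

For an instantaneous plane source, C(x,t) = M/(n_e·A·√(4πDt)) · exp(−(x−vt)²/(4Dt)), with n_e·A the pore (flow) area.
Plume center vt = 1.12 × 143 = 160.16 m, so the well at 122 m is 38.16 m upgradient of the peak.
√(4πDt) = 59.20 m, giving peak height M/(n_e·A·√(4πDt)) = 0.219/(0.21 × 265 × 59.20) = 6.647e-05 kg/m³.
(x−vt)²/(4Dt) = (-38.16)²/(4 × 1.95 × 143) = 1.306; exp(−1.306) = 0.2709.
C = 6.647e-05 × 0.2709 = 1.80e-05 kg/m³.

1.80e-05 kg/m³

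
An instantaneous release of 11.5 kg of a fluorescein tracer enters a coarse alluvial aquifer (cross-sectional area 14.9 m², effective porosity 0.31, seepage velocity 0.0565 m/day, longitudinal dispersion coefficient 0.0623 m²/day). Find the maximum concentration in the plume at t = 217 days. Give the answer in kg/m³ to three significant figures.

0.191 kg/m³

The peak of an instantaneous 1D plume sits at x = vt; there the Gaussian factor is 1 and C_max = M/(n_e·A·√(4πDt)), where n_e·A is the pore area the mass is dissolved in.
√(4πDt) = √(4π × 0.0623 × 217) = 13.03 m, so C_max = 11.5/(0.31 × 14.9 × 13.03) = 0.191 kg/m³.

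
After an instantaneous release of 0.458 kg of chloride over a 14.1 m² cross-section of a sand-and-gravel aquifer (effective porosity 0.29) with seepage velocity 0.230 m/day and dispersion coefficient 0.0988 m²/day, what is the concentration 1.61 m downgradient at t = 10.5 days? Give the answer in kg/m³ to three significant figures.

For an instantaneous plane source, C(x,t) = M/(n_e·A·√(4πDt)) · exp(−(x−vt)²/(4Dt)), with n_e·A the pore (flow) area.
Plume center vt = 0.230 × 10.5 = 2.415 m, so the well at 1.61 m is 0.805 m upgradient of the peak.
√(4πDt) = 3.611 m, giving peak height M/(n_e·A·√(4πDt)) = 0.458/(0.29 × 14.1 × 3.611) = 0.03102 kg/m³.
(x−vt)²/(4Dt) = (-0.805)²/(4 × 0.0988 × 10.5) = 0.1562; exp(−0.1562) = 0.8554.
C = 0.03102 × 0.8554 = 0.0265 kg/m³.

0.0265 kg/m³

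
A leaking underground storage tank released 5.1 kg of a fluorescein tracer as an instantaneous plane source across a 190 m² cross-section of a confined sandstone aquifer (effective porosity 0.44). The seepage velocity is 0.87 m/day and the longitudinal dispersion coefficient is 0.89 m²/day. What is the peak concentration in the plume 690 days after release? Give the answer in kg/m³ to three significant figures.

0.000694 kg/m³

The peak of an instantaneous 1D plume sits at x = vt; there the Gaussian factor is 1 and C_max = M/(n_e·A·√(4πDt)), where n_e·A is the pore area the mass is dissolved in.
√(4πDt) = √(4π × 0.89 × 690) = 87.85 m, so C_max = 5.1/(0.44 × 190 × 87.85) = 0.000694 kg/m³.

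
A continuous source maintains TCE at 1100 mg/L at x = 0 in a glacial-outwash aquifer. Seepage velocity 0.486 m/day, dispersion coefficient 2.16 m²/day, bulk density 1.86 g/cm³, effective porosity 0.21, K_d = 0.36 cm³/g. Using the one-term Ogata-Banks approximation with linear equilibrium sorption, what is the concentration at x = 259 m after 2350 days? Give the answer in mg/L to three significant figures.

Retardation factor R = 1 + ρ_b·K_d/n = 1 + 1.86 × 0.36/0.21 = 4.189.
Sorption retards both mechanisms: v_R = v/R = 0.1160 m/day, D_R = D/R = 0.5156 m²/day.
v_R·t = 0.1160 × 2350 = 272.6 m; 2√(D_R t) = 69.62 m; argument = (259 − 272.6)/69.62 = -0.1953.
C = C₀ × ½·erfc(-0.1953) = 1100 × 0.6088 = 670 mg/L.

670 mg/L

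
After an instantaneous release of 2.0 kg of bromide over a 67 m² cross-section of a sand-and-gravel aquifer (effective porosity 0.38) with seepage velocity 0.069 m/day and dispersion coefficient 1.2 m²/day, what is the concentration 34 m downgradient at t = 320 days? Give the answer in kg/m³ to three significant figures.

0.00103 kg/m³

For an instantaneous plane source, C(x,t) = M/(n_e·A·√(4πDt)) · exp(−(x−vt)²/(4Dt)), with n_e·A the pore (flow) area.
Plume center vt = 0.069 × 320 = 22.08 m, so the well at 34 m is 11.92 m downgradient of the peak.
√(4πDt) = 69.47 m, giving peak height M/(n_e·A·√(4πDt)) = 2.0/(0.38 × 67 × 69.47) = 0.001131 kg/m³.
(x−vt)²/(4Dt) = (11.92)²/(4 × 1.2 × 320) = 0.09250; exp(−0.09250) = 0.9116.
C = 0.001131 × 0.9116 = 0.00103 kg/m³.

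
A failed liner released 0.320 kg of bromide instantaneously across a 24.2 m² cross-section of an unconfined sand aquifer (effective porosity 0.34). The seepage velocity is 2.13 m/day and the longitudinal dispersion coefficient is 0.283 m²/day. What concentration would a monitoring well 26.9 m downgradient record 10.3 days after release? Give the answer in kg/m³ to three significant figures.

0.000778 kg/m³

For an instantaneous plane source, C(x,t) = M/(n_e·A·√(4πDt)) · exp(−(x−vt)²/(4Dt)), with n_e·A the pore (flow) area.
Plume center vt = 2.13 × 10.3 = 21.939 m, so the well at 26.9 m is 4.961 m downgradient of the peak.
√(4πDt) = 6.052 m, giving peak height M/(n_e·A·√(4πDt)) = 0.320/(0.34 × 24.2 × 6.052) = 0.006426 kg/m³.
(x−vt)²/(4Dt) = (4.961)²/(4 × 0.283 × 10.3) = 2.111; exp(−2.111) = 0.1211.
C = 0.006426 × 0.1211 = 0.000778 kg/m³.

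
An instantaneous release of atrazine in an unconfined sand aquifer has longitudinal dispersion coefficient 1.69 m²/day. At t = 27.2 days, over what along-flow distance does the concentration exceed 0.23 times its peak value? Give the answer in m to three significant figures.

32.9 m

The plume is Gaussian with σ = √(2Dt) = √(2 × 1.69 × 27.2) = 9.588 m.
C/C_peak = exp(−Δx²/(2σ²)) = 0.23 ⇒ Δx = σ·√(−2 ln 0.23) = 9.588 × 1.714 = 16.43 m.
Width = 2Δx = 32.9 m.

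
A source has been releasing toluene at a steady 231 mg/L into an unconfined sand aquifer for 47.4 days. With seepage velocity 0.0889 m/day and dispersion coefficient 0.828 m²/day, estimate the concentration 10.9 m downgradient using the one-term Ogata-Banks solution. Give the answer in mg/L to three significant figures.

For a continuous step input, C/C₀ ≈ ½·erfc((x−vt)/(2√(Dt))).
vt = 0.0889 × 47.4 = 4.21386 m and 2√(Dt) = 2√(0.828 × 47.4) = 12.53 m.
Argument (x−vt)/(2√(Dt)) = (10.9 − 4.21386)/12.53 = 0.5336; ½·erfc(0.5336) = 0.2252.
C = 231 × 0.2252 = 52.0 mg/L.

52.0 mg/L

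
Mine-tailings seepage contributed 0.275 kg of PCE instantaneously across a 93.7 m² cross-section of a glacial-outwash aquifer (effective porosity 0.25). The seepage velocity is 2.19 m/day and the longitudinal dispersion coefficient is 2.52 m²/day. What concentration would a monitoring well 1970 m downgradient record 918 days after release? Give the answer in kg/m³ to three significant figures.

For an instantaneous plane source, C(x,t) = M/(n_e·A·√(4πDt)) · exp(−(x−vt)²/(4Dt)), with n_e·A the pore (flow) area.
Plume center vt = 2.19 × 918 = 2010.42 m, so the well at 1970 m is 40.42 m upgradient of the peak.
√(4πDt) = 170.5 m, giving peak height M/(n_e·A·√(4πDt)) = 0.275/(0.25 × 93.7 × 170.5) = 6.885e-05 kg/m³.
(x−vt)²/(4Dt) = (-40.42)²/(4 × 2.52 × 918) = 0.1766; exp(−0.1766) = 0.8381.
C = 6.885e-05 × 0.8381 = 5.77e-05 kg/m³.

5.77e-05 kg/m³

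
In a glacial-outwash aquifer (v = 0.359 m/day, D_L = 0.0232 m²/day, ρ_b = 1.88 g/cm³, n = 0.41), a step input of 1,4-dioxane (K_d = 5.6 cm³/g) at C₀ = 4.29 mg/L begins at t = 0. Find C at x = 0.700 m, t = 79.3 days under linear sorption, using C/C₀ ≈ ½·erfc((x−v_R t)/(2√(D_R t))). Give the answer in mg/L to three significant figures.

3.60 mg/L

Retardation factor R = 1 + ρ_b·K_d/n = 1 + 1.88 × 5.6/0.41 = 26.68.
Sorption retards both mechanisms: v_R = v/R = 0.01346 m/day, D_R = D/R = 0.0008696 m²/day.
v_R·t = 0.01346 × 79.3 = 1.067378 m; 2√(D_R t) = 0.5252 m; argument = (0.700 − 1.067378)/0.5252 = -0.6995.
C = C₀ × ½·erfc(-0.6995) = 4.29 × 0.8387 = 3.60 mg/L.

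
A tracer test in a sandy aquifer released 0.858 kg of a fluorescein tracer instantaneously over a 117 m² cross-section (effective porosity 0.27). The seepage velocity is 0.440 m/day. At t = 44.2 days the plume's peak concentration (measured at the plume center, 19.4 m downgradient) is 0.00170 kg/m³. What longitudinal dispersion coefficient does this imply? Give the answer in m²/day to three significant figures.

At the plume center C_max = M/(n_e·A·√(4πDt)), so D = M²/(4πt·(n_e·A·C_max)²).
n_e·A·C_max = 0.27 × 117 × 0.00170 = 0.05370 kg/m.
D = 0.858²/(4π × 44.2 × 0.05370²) = 0.460 m²/day.

0.460 m²/day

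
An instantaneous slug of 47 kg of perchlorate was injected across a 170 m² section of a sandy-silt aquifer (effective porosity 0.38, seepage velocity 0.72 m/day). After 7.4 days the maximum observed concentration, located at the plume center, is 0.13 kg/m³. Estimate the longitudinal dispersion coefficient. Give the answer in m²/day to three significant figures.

At the plume center C_max = M/(n_e·A·√(4πDt)), so D = M²/(4πt·(n_e·A·C_max)²).
n_e·A·C_max = 0.38 × 170 × 0.13 = 8.398 kg/m.
D = 47²/(4π × 7.4 × 8.398²) = 0.337 m²/day.

0.337 m²/day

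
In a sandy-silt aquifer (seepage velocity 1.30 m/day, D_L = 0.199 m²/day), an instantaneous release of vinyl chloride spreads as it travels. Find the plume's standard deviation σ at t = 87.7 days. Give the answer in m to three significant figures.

Dispersive spreading gives a Gaussian with σ² = 2Dt; advection only shifts the center.
σ = √(2 × 0.199 × 87.7) = 5.91 m.

5.91 m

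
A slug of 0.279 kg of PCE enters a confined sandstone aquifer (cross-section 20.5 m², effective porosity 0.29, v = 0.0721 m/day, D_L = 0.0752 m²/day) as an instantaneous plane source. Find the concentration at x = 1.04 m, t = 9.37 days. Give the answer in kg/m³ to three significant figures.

For an instantaneous plane source, C(x,t) = M/(n_e·A·√(4πDt)) · exp(−(x−vt)²/(4Dt)), with n_e·A the pore (flow) area.
Plume center vt = 0.0721 × 9.37 = 0.675577 m, so the well at 1.04 m is 0.364423 m downgradient of the peak.
√(4πDt) = 2.976 m, giving peak height M/(n_e·A·√(4πDt)) = 0.279/(0.29 × 20.5 × 2.976) = 0.01577 kg/m³.
(x−vt)²/(4Dt) = (0.364423)²/(4 × 0.0752 × 9.37) = 0.04712; exp(−0.04712) = 0.9540.
C = 0.01577 × 0.9540 = 0.0150 kg/m³.

0.0150 kg/m³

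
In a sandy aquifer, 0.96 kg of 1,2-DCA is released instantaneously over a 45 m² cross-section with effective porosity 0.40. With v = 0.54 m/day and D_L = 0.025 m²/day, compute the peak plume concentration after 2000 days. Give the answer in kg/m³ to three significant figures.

0.00213 kg/m³

The peak of an instantaneous 1D plume sits at x = vt; there the Gaussian factor is 1 and C_max = M/(n_e·A·√(4πDt)), where n_e·A is the pore area the mass is dissolved in.
√(4πDt) = √(4π × 0.025 × 2000) = 25.07 m, so C_max = 0.96/(0.40 × 45 × 25.07) = 0.00213 kg/m³.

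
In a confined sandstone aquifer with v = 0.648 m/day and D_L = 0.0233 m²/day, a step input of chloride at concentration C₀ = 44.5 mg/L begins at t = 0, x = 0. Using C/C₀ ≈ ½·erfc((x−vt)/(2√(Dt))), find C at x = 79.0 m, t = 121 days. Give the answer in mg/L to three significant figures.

For a continuous step input, C/C₀ ≈ ½·erfc((x−vt)/(2√(Dt))).
vt = 0.648 × 121 = 78.408 m and 2√(Dt) = 2√(0.0233 × 121) = 3.358 m.
Argument (x−vt)/(2√(Dt)) = (79.0 − 78.408)/3.358 = 0.1763; ½·erfc(0.1763) = 0.4016.
C = 44.5 × 0.4016 = 17.9 mg/L.

17.9 mg/L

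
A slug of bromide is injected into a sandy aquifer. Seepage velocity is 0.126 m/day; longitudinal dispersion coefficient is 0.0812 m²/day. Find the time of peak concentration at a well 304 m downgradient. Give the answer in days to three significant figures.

2410 days

For the 1D instantaneous-source solution, setting ∂C/∂t = 0 at fixed x gives v²t² + 2Dt − x² = 0, so t = (√(D² + v²x²) − D)/v².
√(D² + v²x²) = √(0.0812² + 0.126² × 304²) = 38.30; v² = 0.015876.
t = (38.30 − 0.0812)/0.015876 = 2410 days (vs. the pure-advection estimate x/v = 2410 d).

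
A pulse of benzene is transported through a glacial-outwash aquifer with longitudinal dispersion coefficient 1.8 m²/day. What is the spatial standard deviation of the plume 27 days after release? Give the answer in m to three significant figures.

9.86 m

Dispersive spreading gives a Gaussian with σ² = 2Dt; advection only shifts the center.
σ = √(2 × 1.8 × 27) = 9.86 m.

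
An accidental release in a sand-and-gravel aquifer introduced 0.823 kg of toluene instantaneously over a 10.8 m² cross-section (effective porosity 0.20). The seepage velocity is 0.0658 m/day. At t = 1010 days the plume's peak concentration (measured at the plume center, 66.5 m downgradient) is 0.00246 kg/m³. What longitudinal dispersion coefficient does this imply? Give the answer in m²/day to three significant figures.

At the plume center C_max = M/(n_e·A·√(4πDt)), so D = M²/(4πt·(n_e·A·C_max)²).
n_e·A·C_max = 0.20 × 10.8 × 0.00246 = 0.005314 kg/m.
D = 0.823²/(4π × 1010 × 0.005314²) = 1.89 m²/day.

1.89 m²/day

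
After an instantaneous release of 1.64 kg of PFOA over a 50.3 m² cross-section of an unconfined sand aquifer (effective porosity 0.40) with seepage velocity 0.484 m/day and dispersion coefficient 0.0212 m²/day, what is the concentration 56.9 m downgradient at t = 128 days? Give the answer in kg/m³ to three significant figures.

0.00133 kg/m³

For an instantaneous plane source, C(x,t) = M/(n_e·A·√(4πDt)) · exp(−(x−vt)²/(4Dt)), with n_e·A the pore (flow) area.
Plume center vt = 0.484 × 128 = 61.952 m, so the well at 56.9 m is 5.052 m upgradient of the peak.
√(4πDt) = 5.840 m, giving peak height M/(n_e·A·√(4πDt)) = 1.64/(0.40 × 50.3 × 5.840) = 0.01396 kg/m³.
(x−vt)²/(4Dt) = (-5.052)²/(4 × 0.0212 × 128) = 2.351; exp(−2.351) = 0.09527.
C = 0.01396 × 0.09527 = 0.00133 kg/m³.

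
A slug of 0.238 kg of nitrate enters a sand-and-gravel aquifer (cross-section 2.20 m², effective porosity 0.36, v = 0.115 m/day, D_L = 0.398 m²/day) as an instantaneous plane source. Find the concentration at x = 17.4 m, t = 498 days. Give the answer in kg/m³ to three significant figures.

For an instantaneous plane source, C(x,t) = M/(n_e·A·√(4πDt)) · exp(−(x−vt)²/(4Dt)), with n_e·A the pore (flow) area.
Plume center vt = 0.115 × 498 = 57.27 m, so the well at 17.4 m is 39.87 m upgradient of the peak.
√(4πDt) = 49.91 m, giving peak height M/(n_e·A·√(4πDt)) = 0.238/(0.36 × 2.20 × 49.91) = 0.006021 kg/m³.
(x−vt)²/(4Dt) = (-39.87)²/(4 × 0.398 × 498) = 2.005; exp(−2.005) = 0.1347.
C = 0.006021 × 0.1347 = 0.000811 kg/m³.

0.000811 kg/m³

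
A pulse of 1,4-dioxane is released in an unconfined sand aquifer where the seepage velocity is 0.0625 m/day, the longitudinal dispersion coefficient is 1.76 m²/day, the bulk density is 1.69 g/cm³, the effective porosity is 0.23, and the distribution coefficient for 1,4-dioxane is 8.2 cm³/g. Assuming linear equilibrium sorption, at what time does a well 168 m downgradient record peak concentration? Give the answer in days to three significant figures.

Retardation factor R = 1 + ρ_b·K_d/n = 1 + 1.69 × 8.2/0.23 = 61.25.
Sorption retards both mechanisms: v_R = v/R = 0.001020 m/day, D_R = D/R = 0.02873 m²/day.
Peak time from v_R²t² + 2D_R t − x² = 0: t = (√(D_R² + v_R²x²) − D_R)/v_R².
√(D_R² + v_R²x²) = √(0.02873² + 0.001020² × 168²) = 0.1738; v_R² = 1.040e-06.
t = (0.1738 − 0.02873)/1.040e-06 = 139000 days.

139000 days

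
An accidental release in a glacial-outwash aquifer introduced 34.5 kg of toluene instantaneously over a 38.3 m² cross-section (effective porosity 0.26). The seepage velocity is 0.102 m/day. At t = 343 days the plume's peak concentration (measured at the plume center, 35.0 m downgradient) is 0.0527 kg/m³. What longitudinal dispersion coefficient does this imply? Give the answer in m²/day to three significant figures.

At the plume center C_max = M/(n_e·A·√(4πDt)), so D = M²/(4πt·(n_e·A·C_max)²).
n_e·A·C_max = 0.26 × 38.3 × 0.0527 = 0.5248 kg/m.
D = 34.5²/(4π × 343 × 0.5248²) = 1.00 m²/day.

1.00 m²/day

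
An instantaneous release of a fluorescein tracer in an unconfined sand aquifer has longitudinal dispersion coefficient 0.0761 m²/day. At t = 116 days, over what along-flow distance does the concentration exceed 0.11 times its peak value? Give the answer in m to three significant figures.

17.7 m

The plume is Gaussian with σ = √(2Dt) = √(2 × 0.0761 × 116) = 4.202 m.
C/C_peak = exp(−Δx²/(2σ²)) = 0.11 ⇒ Δx = σ·√(−2 ln 0.11) = 4.202 × 2.101 = 8.828 m.
Width = 2Δx = 17.7 m.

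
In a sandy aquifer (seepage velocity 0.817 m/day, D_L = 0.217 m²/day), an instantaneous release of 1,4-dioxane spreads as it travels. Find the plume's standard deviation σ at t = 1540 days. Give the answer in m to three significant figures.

Dispersive spreading gives a Gaussian with σ² = 2Dt; advection only shifts the center.
σ = √(2 × 0.217 × 1540) = 25.9 m.

25.9 m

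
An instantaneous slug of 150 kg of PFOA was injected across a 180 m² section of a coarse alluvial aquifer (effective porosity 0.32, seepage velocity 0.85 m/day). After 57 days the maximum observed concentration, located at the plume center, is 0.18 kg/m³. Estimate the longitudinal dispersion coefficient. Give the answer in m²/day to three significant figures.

0.292 m²/day

At the plume center C_max = M/(n_e·A·√(4πDt)), so D = M²/(4πt·(n_e·A·C_max)²).
n_e·A·C_max = 0.32 × 180 × 0.18 = 10.37 kg/m.
D = 150²/(4π × 57 × 10.37²) = 0.292 m²/day.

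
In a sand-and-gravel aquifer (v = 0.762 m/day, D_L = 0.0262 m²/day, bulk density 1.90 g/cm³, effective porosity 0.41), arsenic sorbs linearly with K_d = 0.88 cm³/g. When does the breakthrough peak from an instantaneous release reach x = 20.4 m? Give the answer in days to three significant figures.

Retardation factor R = 1 + ρ_b·K_d/n = 1 + 1.90 × 0.88/0.41 = 5.078.
Sorption retards both mechanisms: v_R = v/R = 0.1501 m/day, D_R = D/R = 0.005160 m²/day.
Peak time from v_R²t² + 2D_R t − x² = 0: t = (√(D_R² + v_R²x²) − D_R)/v_R².
√(D_R² + v_R²x²) = √(0.005160² + 0.1501² × 20.4²) = 3.062; v_R² = 0.02253.
t = (3.062 − 0.005160)/0.02253 = 136 days.

136 days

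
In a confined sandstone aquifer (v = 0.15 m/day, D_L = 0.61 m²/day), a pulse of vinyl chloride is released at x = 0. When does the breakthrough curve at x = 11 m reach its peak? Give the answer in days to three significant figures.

51.1 days

For the 1D instantaneous-source solution, setting ∂C/∂t = 0 at fixed x gives v²t² + 2Dt − x² = 0, so t = (√(D² + v²x²) − D)/v².
√(D² + v²x²) = √(0.61² + 0.15² × 11²) = 1.759; v² = 0.0225.
t = (1.759 − 0.61)/0.0225 = 51.1 days (vs. the pure-advection estimate x/v = 73.3 d).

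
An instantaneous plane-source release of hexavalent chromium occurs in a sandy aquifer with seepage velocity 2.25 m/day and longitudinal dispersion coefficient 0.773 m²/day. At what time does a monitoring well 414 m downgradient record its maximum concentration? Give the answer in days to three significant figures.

184 days

For the 1D instantaneous-source solution, setting ∂C/∂t = 0 at fixed x gives v²t² + 2Dt − x² = 0, so t = (√(D² + v²x²) − D)/v².
√(D² + v²x²) = √(0.773² + 2.25² × 414²) = 931.5; v² = 5.0625.
t = (931.5 − 0.773)/5.0625 = 184 days (vs. the pure-advection estimate x/v = 184 d).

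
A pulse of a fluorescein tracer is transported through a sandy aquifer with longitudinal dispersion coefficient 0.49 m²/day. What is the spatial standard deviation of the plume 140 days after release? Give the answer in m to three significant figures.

Dispersive spreading gives a Gaussian with σ² = 2Dt; advection only shifts the center.
σ = √(2 × 0.49 × 140) = 11.7 m.

11.7 m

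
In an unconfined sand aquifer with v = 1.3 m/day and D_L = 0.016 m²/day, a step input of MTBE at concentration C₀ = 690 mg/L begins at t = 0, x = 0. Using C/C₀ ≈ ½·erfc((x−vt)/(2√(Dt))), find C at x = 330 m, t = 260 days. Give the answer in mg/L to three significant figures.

688 mg/L

For a continuous step input, C/C₀ ≈ ½·erfc((x−vt)/(2√(Dt))).
vt = 1.3 × 260 = 338 m and 2√(Dt) = 2√(0.016 × 260) = 4.079 m.
Argument (x−vt)/(2√(Dt)) = (330 − 338)/4.079 = -1.961; ½·erfc(-1.961) = 0.9972.
C = 690 × 0.9972 = 688 mg/L.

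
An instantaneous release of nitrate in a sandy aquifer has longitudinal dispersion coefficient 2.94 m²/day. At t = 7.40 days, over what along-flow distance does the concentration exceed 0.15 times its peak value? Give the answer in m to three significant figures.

25.7 m

The plume is Gaussian with σ = √(2Dt) = √(2 × 2.94 × 7.40) = 6.596 m.
C/C_peak = exp(−Δx²/(2σ²)) = 0.15 ⇒ Δx = σ·√(−2 ln 0.15) = 6.596 × 1.948 = 12.85 m.
Width = 2Δx = 25.7 m.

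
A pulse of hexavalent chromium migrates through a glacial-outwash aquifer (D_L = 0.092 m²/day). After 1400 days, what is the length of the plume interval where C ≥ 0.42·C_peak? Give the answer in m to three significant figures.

The plume is Gaussian with σ = √(2Dt) = √(2 × 0.092 × 1400) = 16.05 m.
C/C_peak = exp(−Δx²/(2σ²)) = 0.42 ⇒ Δx = σ·√(−2 ln 0.42) = 16.05 × 1.317 = 21.14 m.
Width = 2Δx = 42.3 m.

42.3 m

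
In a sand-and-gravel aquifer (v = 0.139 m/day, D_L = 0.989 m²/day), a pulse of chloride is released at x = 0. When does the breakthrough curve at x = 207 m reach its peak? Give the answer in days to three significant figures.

For the 1D instantaneous-source solution, setting ∂C/∂t = 0 at fixed x gives v²t² + 2Dt − x² = 0, so t = (√(D² + v²x²) − D)/v².
√(D² + v²x²) = √(0.989² + 0.139² × 207²) = 28.79; v² = 0.019321.
t = (28.79 − 0.989)/0.019321 = 1440 days (vs. the pure-advection estimate x/v = 1490 d).

1440 days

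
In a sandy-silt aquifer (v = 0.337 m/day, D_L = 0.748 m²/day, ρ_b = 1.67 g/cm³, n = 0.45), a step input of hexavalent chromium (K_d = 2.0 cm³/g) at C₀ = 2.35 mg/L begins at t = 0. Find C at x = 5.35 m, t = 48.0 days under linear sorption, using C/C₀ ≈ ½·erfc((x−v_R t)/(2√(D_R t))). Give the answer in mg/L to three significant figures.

Retardation factor R = 1 + ρ_b·K_d/n = 1 + 1.67 × 2.0/0.45 = 8.422.
Sorption retards both mechanisms: v_R = v/R = 0.04001 m/day, D_R = D/R = 0.08882 m²/day.
v_R·t = 0.04001 × 48.0 = 1.92048 m; 2√(D_R t) = 4.130 m; argument = (5.35 − 1.92048)/4.130 = 0.8304.
C = C₀ × ½·erfc(0.8304) = 2.35 × 0.1201 = 0.282 mg/L.

0.282 mg/L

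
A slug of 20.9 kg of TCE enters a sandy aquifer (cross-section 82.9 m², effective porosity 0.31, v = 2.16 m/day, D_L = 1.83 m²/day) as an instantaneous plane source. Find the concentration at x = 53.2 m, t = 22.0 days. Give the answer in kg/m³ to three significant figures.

For an instantaneous plane source, C(x,t) = M/(n_e·A·√(4πDt)) · exp(−(x−vt)²/(4Dt)), with n_e·A the pore (flow) area.
Plume center vt = 2.16 × 22.0 = 47.52 m, so the well at 53.2 m is 5.68 m downgradient of the peak.
√(4πDt) = 22.49 m, giving peak height M/(n_e·A·√(4πDt)) = 20.9/(0.31 × 82.9 × 22.49) = 0.03616 kg/m³.
(x−vt)²/(4Dt) = (5.68)²/(4 × 1.83 × 22.0) = 0.2003; exp(−0.2003) = 0.8185.
C = 0.03616 × 0.8185 = 0.0296 kg/m³.

0.0296 kg/m³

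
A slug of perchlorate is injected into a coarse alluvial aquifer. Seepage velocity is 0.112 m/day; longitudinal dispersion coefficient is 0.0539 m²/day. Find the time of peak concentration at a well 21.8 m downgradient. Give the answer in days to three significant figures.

For the 1D instantaneous-source solution, setting ∂C/∂t = 0 at fixed x gives v²t² + 2Dt − x² = 0, so t = (√(D² + v²x²) − D)/v².
√(D² + v²x²) = √(0.0539² + 0.112² × 21.8²) = 2.442; v² = 0.012544.
t = (2.442 − 0.0539)/0.012544 = 190 days (vs. the pure-advection estimate x/v = 195 d).

190 days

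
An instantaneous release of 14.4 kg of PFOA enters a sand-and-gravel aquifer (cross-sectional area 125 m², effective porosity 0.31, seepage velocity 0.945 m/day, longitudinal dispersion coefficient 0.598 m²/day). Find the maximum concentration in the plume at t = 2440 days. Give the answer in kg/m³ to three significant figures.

0.00274 kg/m³

The peak of an instantaneous 1D plume sits at x = vt; there the Gaussian factor is 1 and C_max = M/(n_e·A·√(4πDt)), where n_e·A is the pore area the mass is dissolved in.
√(4πDt) = √(4π × 0.598 × 2440) = 135.4 m, so C_max = 14.4/(0.31 × 125 × 135.4) = 0.00274 kg/m³.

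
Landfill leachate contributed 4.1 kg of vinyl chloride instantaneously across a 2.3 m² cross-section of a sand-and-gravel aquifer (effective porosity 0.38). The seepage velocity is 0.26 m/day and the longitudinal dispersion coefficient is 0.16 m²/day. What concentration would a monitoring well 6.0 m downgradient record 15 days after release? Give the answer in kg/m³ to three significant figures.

For an instantaneous plane source, C(x,t) = M/(n_e·A·√(4πDt)) · exp(−(x−vt)²/(4Dt)), with n_e·A the pore (flow) area.
Plume center vt = 0.26 × 15 = 3.9 m, so the well at 6.0 m is 2.1 m downgradient of the peak.
√(4πDt) = 5.492 m, giving peak height M/(n_e·A·√(4πDt)) = 4.1/(0.38 × 2.3 × 5.492) = 0.8542 kg/m³.
(x−vt)²/(4Dt) = (2.1)²/(4 × 0.16 × 15) = 0.4594; exp(−0.4594) = 0.6317.
C = 0.8542 × 0.6317 = 0.540 kg/m³.

0.540 kg/m³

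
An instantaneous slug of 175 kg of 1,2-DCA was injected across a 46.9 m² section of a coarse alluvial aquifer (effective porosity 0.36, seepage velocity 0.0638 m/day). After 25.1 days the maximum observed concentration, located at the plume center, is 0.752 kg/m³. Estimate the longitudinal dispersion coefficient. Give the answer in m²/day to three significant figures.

At the plume center C_max = M/(n_e·A·√(4πDt)), so D = M²/(4πt·(n_e·A·C_max)²).
n_e·A·C_max = 0.36 × 46.9 × 0.752 = 12.70 kg/m.
D = 175²/(4π × 25.1 × 12.70²) = 0.602 m²/day.

0.602 m²/day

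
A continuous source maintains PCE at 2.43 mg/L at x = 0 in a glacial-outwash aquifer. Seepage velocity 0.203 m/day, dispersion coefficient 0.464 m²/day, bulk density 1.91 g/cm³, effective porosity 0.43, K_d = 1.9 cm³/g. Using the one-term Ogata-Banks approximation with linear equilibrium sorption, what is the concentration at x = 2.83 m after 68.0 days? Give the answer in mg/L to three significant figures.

Retardation factor R = 1 + ρ_b·K_d/n = 1 + 1.91 × 1.9/0.43 = 9.440.
Sorption retards both mechanisms: v_R = v/R = 0.02150 m/day, D_R = D/R = 0.04915 m²/day.
v_R·t = 0.02150 × 68.0 = 1.462 m; 2√(D_R t) = 3.656 m; argument = (2.83 − 1.462)/3.656 = 0.3742.
C = C₀ × ½·erfc(0.3742) = 2.43 × 0.2983 = 0.725 mg/L.

0.725 mg/L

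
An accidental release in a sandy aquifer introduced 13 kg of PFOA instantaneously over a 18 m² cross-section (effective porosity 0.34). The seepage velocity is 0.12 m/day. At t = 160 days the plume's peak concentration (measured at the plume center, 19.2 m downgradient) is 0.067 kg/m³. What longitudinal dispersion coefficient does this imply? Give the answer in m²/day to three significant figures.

0.500 m²/day

At the plume center C_max = M/(n_e·A·√(4πDt)), so D = M²/(4πt·(n_e·A·C_max)²).
n_e·A·C_max = 0.34 × 18 × 0.067 = 0.4100 kg/m.
D = 13²/(4π × 160 × 0.4100²) = 0.500 m²/day.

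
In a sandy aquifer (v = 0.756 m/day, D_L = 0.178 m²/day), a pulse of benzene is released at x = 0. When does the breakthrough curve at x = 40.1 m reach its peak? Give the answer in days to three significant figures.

For the 1D instantaneous-source solution, setting ∂C/∂t = 0 at fixed x gives v²t² + 2Dt − x² = 0, so t = (√(D² + v²x²) − D)/v².
√(D² + v²x²) = √(0.178² + 0.756² × 40.1²) = 30.32; v² = 0.571536.
t = (30.32 − 0.178)/0.571536 = 52.7 days (vs. the pure-advection estimate x/v = 53.0 d).

52.7 days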